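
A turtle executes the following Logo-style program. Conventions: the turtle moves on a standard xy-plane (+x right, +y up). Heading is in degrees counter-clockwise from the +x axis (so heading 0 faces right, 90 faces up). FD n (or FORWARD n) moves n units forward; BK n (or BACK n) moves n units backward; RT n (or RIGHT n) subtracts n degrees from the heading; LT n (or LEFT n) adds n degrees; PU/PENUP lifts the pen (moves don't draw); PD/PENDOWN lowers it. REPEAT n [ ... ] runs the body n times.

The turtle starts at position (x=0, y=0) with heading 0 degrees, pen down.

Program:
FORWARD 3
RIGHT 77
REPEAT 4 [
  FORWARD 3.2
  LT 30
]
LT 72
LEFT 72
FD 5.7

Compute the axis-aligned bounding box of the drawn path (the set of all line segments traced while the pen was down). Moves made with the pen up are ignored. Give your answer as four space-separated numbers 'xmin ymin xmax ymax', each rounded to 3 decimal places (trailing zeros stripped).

Executing turtle program step by step:
Start: pos=(0,0), heading=0, pen down
FD 3: (0,0) -> (3,0) [heading=0, draw]
RT 77: heading 0 -> 283
REPEAT 4 [
  -- iteration 1/4 --
  FD 3.2: (3,0) -> (3.72,-3.118) [heading=283, draw]
  LT 30: heading 283 -> 313
  -- iteration 2/4 --
  FD 3.2: (3.72,-3.118) -> (5.902,-5.458) [heading=313, draw]
  LT 30: heading 313 -> 343
  -- iteration 3/4 --
  FD 3.2: (5.902,-5.458) -> (8.962,-6.394) [heading=343, draw]
  LT 30: heading 343 -> 13
  -- iteration 4/4 --
  FD 3.2: (8.962,-6.394) -> (12.08,-5.674) [heading=13, draw]
  LT 30: heading 13 -> 43
]
LT 72: heading 43 -> 115
LT 72: heading 115 -> 187
FD 5.7: (12.08,-5.674) -> (6.423,-6.369) [heading=187, draw]
Final: pos=(6.423,-6.369), heading=187, 6 segment(s) drawn

Segment endpoints: x in {0, 3, 3.72, 5.902, 6.423, 8.962, 12.08}, y in {-6.394, -6.369, -5.674, -5.458, -3.118, 0}
xmin=0, ymin=-6.394, xmax=12.08, ymax=0

Answer: 0 -6.394 12.08 0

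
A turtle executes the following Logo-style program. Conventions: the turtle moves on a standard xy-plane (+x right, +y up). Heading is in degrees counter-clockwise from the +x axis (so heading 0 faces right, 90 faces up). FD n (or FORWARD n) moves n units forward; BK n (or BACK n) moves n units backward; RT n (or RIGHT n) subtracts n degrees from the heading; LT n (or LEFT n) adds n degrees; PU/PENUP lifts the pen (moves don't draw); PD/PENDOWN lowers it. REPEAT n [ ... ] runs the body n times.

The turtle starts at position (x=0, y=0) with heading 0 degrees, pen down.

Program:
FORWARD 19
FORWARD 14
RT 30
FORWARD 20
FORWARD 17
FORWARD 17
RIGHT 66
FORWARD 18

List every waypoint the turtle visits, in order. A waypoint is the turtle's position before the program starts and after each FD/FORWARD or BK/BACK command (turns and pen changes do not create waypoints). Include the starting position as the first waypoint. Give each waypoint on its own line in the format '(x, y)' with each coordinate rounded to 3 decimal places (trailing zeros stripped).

Answer: (0, 0)
(19, 0)
(33, 0)
(50.321, -10)
(65.043, -18.5)
(79.765, -27)
(77.884, -44.901)

Derivation:
Executing turtle program step by step:
Start: pos=(0,0), heading=0, pen down
FD 19: (0,0) -> (19,0) [heading=0, draw]
FD 14: (19,0) -> (33,0) [heading=0, draw]
RT 30: heading 0 -> 330
FD 20: (33,0) -> (50.321,-10) [heading=330, draw]
FD 17: (50.321,-10) -> (65.043,-18.5) [heading=330, draw]
FD 17: (65.043,-18.5) -> (79.765,-27) [heading=330, draw]
RT 66: heading 330 -> 264
FD 18: (79.765,-27) -> (77.884,-44.901) [heading=264, draw]
Final: pos=(77.884,-44.901), heading=264, 6 segment(s) drawn
Waypoints (7 total):
(0, 0)
(19, 0)
(33, 0)
(50.321, -10)
(65.043, -18.5)
(79.765, -27)
(77.884, -44.901)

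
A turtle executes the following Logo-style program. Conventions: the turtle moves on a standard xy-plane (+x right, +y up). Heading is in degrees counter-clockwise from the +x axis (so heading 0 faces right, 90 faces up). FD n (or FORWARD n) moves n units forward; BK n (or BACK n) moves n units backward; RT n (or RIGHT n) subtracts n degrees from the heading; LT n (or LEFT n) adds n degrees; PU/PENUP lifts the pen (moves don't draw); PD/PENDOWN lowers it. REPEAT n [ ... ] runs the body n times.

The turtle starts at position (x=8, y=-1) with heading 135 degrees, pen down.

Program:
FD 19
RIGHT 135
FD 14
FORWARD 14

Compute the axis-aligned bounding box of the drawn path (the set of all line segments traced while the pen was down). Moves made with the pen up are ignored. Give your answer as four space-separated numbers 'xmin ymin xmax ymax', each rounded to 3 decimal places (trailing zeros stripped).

Answer: -5.435 -1 22.565 12.435

Derivation:
Executing turtle program step by step:
Start: pos=(8,-1), heading=135, pen down
FD 19: (8,-1) -> (-5.435,12.435) [heading=135, draw]
RT 135: heading 135 -> 0
FD 14: (-5.435,12.435) -> (8.565,12.435) [heading=0, draw]
FD 14: (8.565,12.435) -> (22.565,12.435) [heading=0, draw]
Final: pos=(22.565,12.435), heading=0, 3 segment(s) drawn

Segment endpoints: x in {-5.435, 8, 8.565, 22.565}, y in {-1, 12.435}
xmin=-5.435, ymin=-1, xmax=22.565, ymax=12.435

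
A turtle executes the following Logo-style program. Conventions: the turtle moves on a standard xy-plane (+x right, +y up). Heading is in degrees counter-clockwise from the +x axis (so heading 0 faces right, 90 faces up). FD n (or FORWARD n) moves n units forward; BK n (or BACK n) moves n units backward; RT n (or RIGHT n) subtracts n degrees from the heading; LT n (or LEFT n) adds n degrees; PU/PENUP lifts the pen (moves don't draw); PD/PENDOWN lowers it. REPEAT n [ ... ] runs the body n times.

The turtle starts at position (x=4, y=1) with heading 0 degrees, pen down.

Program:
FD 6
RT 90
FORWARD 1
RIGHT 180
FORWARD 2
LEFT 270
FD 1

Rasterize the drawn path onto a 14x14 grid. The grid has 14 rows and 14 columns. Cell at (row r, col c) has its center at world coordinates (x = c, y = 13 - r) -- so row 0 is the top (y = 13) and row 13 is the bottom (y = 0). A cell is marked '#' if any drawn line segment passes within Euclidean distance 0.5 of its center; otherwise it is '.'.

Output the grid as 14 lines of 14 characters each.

Answer: ..............
..............
..............
..............
..............
..............
..............
..............
..............
..............
..............
..........##..
....#######...
..........#...

Derivation:
Segment 0: (4,1) -> (10,1)
Segment 1: (10,1) -> (10,0)
Segment 2: (10,0) -> (10,2)
Segment 3: (10,2) -> (11,2)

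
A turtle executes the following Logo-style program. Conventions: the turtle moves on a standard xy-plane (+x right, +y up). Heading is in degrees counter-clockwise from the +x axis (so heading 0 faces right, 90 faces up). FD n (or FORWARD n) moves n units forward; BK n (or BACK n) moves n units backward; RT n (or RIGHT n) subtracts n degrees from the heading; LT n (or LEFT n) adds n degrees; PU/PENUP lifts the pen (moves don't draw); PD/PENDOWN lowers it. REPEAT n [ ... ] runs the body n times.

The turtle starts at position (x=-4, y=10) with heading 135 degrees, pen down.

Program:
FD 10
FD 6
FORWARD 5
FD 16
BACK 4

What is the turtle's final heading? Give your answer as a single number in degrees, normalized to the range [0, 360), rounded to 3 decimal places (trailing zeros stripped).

Executing turtle program step by step:
Start: pos=(-4,10), heading=135, pen down
FD 10: (-4,10) -> (-11.071,17.071) [heading=135, draw]
FD 6: (-11.071,17.071) -> (-15.314,21.314) [heading=135, draw]
FD 5: (-15.314,21.314) -> (-18.849,24.849) [heading=135, draw]
FD 16: (-18.849,24.849) -> (-30.163,36.163) [heading=135, draw]
BK 4: (-30.163,36.163) -> (-27.335,33.335) [heading=135, draw]
Final: pos=(-27.335,33.335), heading=135, 5 segment(s) drawn

Answer: 135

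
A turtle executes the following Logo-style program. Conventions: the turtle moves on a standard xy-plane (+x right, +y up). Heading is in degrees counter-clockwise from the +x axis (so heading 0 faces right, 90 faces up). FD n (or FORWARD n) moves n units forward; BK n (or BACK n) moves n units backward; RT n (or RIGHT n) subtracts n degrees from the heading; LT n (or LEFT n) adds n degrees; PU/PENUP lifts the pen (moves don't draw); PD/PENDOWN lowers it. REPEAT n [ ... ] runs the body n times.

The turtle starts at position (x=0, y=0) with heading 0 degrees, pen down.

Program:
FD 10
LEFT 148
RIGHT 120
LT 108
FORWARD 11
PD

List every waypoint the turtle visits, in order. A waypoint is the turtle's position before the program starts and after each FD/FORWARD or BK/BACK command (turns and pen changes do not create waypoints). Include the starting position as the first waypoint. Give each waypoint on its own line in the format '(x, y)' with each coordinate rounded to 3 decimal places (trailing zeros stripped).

Executing turtle program step by step:
Start: pos=(0,0), heading=0, pen down
FD 10: (0,0) -> (10,0) [heading=0, draw]
LT 148: heading 0 -> 148
RT 120: heading 148 -> 28
LT 108: heading 28 -> 136
FD 11: (10,0) -> (2.087,7.641) [heading=136, draw]
PD: pen down
Final: pos=(2.087,7.641), heading=136, 2 segment(s) drawn
Waypoints (3 total):
(0, 0)
(10, 0)
(2.087, 7.641)

Answer: (0, 0)
(10, 0)
(2.087, 7.641)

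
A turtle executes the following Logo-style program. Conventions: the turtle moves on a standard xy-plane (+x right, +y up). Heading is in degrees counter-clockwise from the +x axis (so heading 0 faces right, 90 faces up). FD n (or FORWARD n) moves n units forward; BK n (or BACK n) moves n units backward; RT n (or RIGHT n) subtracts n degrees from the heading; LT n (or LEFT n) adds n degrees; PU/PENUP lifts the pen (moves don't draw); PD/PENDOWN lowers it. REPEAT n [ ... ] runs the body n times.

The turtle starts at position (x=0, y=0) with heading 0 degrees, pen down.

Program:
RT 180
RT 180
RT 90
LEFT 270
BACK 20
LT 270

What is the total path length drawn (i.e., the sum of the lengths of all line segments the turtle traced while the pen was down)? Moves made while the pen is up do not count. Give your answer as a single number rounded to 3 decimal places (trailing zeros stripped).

Executing turtle program step by step:
Start: pos=(0,0), heading=0, pen down
RT 180: heading 0 -> 180
RT 180: heading 180 -> 0
RT 90: heading 0 -> 270
LT 270: heading 270 -> 180
BK 20: (0,0) -> (20,0) [heading=180, draw]
LT 270: heading 180 -> 90
Final: pos=(20,0), heading=90, 1 segment(s) drawn

Segment lengths:
  seg 1: (0,0) -> (20,0), length = 20
Total = 20

Answer: 20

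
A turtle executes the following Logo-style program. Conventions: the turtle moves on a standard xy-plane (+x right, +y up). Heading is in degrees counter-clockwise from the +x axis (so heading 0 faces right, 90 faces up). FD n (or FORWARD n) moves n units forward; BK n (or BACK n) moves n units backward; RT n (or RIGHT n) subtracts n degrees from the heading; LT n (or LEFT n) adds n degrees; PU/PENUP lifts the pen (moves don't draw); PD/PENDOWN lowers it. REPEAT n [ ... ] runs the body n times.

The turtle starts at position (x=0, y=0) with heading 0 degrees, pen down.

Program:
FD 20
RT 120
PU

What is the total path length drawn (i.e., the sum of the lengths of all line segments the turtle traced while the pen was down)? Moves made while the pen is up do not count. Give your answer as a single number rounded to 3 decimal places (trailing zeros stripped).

Executing turtle program step by step:
Start: pos=(0,0), heading=0, pen down
FD 20: (0,0) -> (20,0) [heading=0, draw]
RT 120: heading 0 -> 240
PU: pen up
Final: pos=(20,0), heading=240, 1 segment(s) drawn

Segment lengths:
  seg 1: (0,0) -> (20,0), length = 20
Total = 20

Answer: 20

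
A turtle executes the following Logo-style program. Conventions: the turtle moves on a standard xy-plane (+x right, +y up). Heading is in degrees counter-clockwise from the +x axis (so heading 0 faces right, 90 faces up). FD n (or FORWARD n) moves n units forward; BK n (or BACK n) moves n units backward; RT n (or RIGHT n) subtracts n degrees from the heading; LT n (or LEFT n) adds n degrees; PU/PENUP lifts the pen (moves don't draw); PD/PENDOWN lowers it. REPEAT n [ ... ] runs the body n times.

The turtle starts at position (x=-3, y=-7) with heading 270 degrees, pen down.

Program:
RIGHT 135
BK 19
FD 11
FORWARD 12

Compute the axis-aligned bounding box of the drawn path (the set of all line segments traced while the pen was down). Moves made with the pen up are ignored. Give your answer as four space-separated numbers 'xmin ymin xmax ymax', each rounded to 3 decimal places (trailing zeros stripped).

Answer: -5.828 -20.435 10.435 -4.172

Derivation:
Executing turtle program step by step:
Start: pos=(-3,-7), heading=270, pen down
RT 135: heading 270 -> 135
BK 19: (-3,-7) -> (10.435,-20.435) [heading=135, draw]
FD 11: (10.435,-20.435) -> (2.657,-12.657) [heading=135, draw]
FD 12: (2.657,-12.657) -> (-5.828,-4.172) [heading=135, draw]
Final: pos=(-5.828,-4.172), heading=135, 3 segment(s) drawn

Segment endpoints: x in {-5.828, -3, 2.657, 10.435}, y in {-20.435, -12.657, -7, -4.172}
xmin=-5.828, ymin=-20.435, xmax=10.435, ymax=-4.172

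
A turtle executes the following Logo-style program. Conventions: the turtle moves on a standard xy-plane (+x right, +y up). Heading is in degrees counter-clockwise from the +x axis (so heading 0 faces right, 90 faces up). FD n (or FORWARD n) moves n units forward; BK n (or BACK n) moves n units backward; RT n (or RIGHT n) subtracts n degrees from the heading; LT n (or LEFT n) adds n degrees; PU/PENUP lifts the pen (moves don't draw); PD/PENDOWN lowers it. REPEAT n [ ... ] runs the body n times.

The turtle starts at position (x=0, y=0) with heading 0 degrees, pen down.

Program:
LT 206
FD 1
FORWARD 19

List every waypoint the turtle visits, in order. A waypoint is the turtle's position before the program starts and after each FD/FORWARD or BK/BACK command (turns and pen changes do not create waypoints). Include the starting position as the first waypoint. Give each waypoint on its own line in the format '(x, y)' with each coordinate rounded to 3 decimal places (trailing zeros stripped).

Executing turtle program step by step:
Start: pos=(0,0), heading=0, pen down
LT 206: heading 0 -> 206
FD 1: (0,0) -> (-0.899,-0.438) [heading=206, draw]
FD 19: (-0.899,-0.438) -> (-17.976,-8.767) [heading=206, draw]
Final: pos=(-17.976,-8.767), heading=206, 2 segment(s) drawn
Waypoints (3 total):
(0, 0)
(-0.899, -0.438)
(-17.976, -8.767)

Answer: (0, 0)
(-0.899, -0.438)
(-17.976, -8.767)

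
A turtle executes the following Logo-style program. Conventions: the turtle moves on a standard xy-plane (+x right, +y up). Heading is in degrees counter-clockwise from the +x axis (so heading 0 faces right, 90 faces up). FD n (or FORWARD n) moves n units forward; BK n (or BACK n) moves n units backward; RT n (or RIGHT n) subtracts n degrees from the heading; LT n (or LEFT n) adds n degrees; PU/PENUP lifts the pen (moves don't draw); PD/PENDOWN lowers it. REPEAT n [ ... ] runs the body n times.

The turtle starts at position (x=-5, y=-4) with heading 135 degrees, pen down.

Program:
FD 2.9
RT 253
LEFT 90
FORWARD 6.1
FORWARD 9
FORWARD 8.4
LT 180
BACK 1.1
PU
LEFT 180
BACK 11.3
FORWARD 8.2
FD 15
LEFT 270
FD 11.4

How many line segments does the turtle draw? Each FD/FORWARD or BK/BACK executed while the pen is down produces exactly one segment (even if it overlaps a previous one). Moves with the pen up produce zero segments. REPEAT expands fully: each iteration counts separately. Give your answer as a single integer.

Executing turtle program step by step:
Start: pos=(-5,-4), heading=135, pen down
FD 2.9: (-5,-4) -> (-7.051,-1.949) [heading=135, draw]
RT 253: heading 135 -> 242
LT 90: heading 242 -> 332
FD 6.1: (-7.051,-1.949) -> (-1.665,-4.813) [heading=332, draw]
FD 9: (-1.665,-4.813) -> (6.282,-9.038) [heading=332, draw]
FD 8.4: (6.282,-9.038) -> (13.699,-12.982) [heading=332, draw]
LT 180: heading 332 -> 152
BK 1.1: (13.699,-12.982) -> (14.67,-13.498) [heading=152, draw]
PU: pen up
LT 180: heading 152 -> 332
BK 11.3: (14.67,-13.498) -> (4.693,-8.193) [heading=332, move]
FD 8.2: (4.693,-8.193) -> (11.933,-12.043) [heading=332, move]
FD 15: (11.933,-12.043) -> (25.177,-19.085) [heading=332, move]
LT 270: heading 332 -> 242
FD 11.4: (25.177,-19.085) -> (19.825,-29.151) [heading=242, move]
Final: pos=(19.825,-29.151), heading=242, 5 segment(s) drawn
Segments drawn: 5

Answer: 5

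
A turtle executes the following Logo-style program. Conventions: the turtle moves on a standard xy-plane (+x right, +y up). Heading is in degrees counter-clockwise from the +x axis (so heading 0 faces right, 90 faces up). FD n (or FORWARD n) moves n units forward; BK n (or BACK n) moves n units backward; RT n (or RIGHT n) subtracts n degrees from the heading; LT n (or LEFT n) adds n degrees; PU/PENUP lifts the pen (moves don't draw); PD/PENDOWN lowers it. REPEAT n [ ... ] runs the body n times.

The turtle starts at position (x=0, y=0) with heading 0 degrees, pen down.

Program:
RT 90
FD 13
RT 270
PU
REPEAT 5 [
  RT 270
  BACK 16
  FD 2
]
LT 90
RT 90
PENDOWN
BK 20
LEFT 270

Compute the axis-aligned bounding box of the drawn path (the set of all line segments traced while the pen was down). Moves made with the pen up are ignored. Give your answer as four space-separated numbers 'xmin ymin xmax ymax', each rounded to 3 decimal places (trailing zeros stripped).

Executing turtle program step by step:
Start: pos=(0,0), heading=0, pen down
RT 90: heading 0 -> 270
FD 13: (0,0) -> (0,-13) [heading=270, draw]
RT 270: heading 270 -> 0
PU: pen up
REPEAT 5 [
  -- iteration 1/5 --
  RT 270: heading 0 -> 90
  BK 16: (0,-13) -> (0,-29) [heading=90, move]
  FD 2: (0,-29) -> (0,-27) [heading=90, move]
  -- iteration 2/5 --
  RT 270: heading 90 -> 180
  BK 16: (0,-27) -> (16,-27) [heading=180, move]
  FD 2: (16,-27) -> (14,-27) [heading=180, move]
  -- iteration 3/5 --
  RT 270: heading 180 -> 270
  BK 16: (14,-27) -> (14,-11) [heading=270, move]
  FD 2: (14,-11) -> (14,-13) [heading=270, move]
  -- iteration 4/5 --
  RT 270: heading 270 -> 0
  BK 16: (14,-13) -> (-2,-13) [heading=0, move]
  FD 2: (-2,-13) -> (0,-13) [heading=0, move]
  -- iteration 5/5 --
  RT 270: heading 0 -> 90
  BK 16: (0,-13) -> (0,-29) [heading=90, move]
  FD 2: (0,-29) -> (0,-27) [heading=90, move]
]
LT 90: heading 90 -> 180
RT 90: heading 180 -> 90
PD: pen down
BK 20: (0,-27) -> (0,-47) [heading=90, draw]
LT 270: heading 90 -> 0
Final: pos=(0,-47), heading=0, 2 segment(s) drawn

Segment endpoints: x in {0, 0, 0, 0}, y in {-47, -27, -13, 0}
xmin=0, ymin=-47, xmax=0, ymax=0

Answer: 0 -47 0 0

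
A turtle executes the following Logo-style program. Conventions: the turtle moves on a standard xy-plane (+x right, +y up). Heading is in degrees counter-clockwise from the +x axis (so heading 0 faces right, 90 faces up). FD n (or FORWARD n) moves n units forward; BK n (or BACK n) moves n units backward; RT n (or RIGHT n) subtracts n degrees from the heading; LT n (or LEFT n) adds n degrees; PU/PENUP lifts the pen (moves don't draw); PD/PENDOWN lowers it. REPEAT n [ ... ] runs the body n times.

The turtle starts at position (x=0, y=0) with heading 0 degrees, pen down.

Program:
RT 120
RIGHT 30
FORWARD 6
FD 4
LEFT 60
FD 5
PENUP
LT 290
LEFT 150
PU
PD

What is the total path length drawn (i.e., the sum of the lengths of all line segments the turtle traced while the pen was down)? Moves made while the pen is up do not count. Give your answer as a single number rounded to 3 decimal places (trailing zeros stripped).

Answer: 15

Derivation:
Executing turtle program step by step:
Start: pos=(0,0), heading=0, pen down
RT 120: heading 0 -> 240
RT 30: heading 240 -> 210
FD 6: (0,0) -> (-5.196,-3) [heading=210, draw]
FD 4: (-5.196,-3) -> (-8.66,-5) [heading=210, draw]
LT 60: heading 210 -> 270
FD 5: (-8.66,-5) -> (-8.66,-10) [heading=270, draw]
PU: pen up
LT 290: heading 270 -> 200
LT 150: heading 200 -> 350
PU: pen up
PD: pen down
Final: pos=(-8.66,-10), heading=350, 3 segment(s) drawn

Segment lengths:
  seg 1: (0,0) -> (-5.196,-3), length = 6
  seg 2: (-5.196,-3) -> (-8.66,-5), length = 4
  seg 3: (-8.66,-5) -> (-8.66,-10), length = 5
Total = 15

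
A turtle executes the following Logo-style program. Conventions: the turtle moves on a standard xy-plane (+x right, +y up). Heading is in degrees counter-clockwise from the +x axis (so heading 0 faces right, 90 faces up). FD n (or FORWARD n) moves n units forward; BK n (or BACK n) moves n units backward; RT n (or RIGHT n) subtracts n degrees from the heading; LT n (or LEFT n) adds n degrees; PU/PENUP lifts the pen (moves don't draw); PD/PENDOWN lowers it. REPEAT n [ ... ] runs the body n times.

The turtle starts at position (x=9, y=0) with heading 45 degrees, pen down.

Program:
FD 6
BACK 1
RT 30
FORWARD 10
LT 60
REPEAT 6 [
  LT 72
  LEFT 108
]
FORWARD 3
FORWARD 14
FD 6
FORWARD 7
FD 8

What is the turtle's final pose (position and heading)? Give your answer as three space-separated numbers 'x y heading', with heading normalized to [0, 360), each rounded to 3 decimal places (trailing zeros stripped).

Executing turtle program step by step:
Start: pos=(9,0), heading=45, pen down
FD 6: (9,0) -> (13.243,4.243) [heading=45, draw]
BK 1: (13.243,4.243) -> (12.536,3.536) [heading=45, draw]
RT 30: heading 45 -> 15
FD 10: (12.536,3.536) -> (22.195,6.124) [heading=15, draw]
LT 60: heading 15 -> 75
REPEAT 6 [
  -- iteration 1/6 --
  LT 72: heading 75 -> 147
  LT 108: heading 147 -> 255
  -- iteration 2/6 --
  LT 72: heading 255 -> 327
  LT 108: heading 327 -> 75
  -- iteration 3/6 --
  LT 72: heading 75 -> 147
  LT 108: heading 147 -> 255
  -- iteration 4/6 --
  LT 72: heading 255 -> 327
  LT 108: heading 327 -> 75
  -- iteration 5/6 --
  LT 72: heading 75 -> 147
  LT 108: heading 147 -> 255
  -- iteration 6/6 --
  LT 72: heading 255 -> 327
  LT 108: heading 327 -> 75
]
FD 3: (22.195,6.124) -> (22.971,9.022) [heading=75, draw]
FD 14: (22.971,9.022) -> (26.595,22.544) [heading=75, draw]
FD 6: (26.595,22.544) -> (28.148,28.34) [heading=75, draw]
FD 7: (28.148,28.34) -> (29.959,35.101) [heading=75, draw]
FD 8: (29.959,35.101) -> (32.03,42.829) [heading=75, draw]
Final: pos=(32.03,42.829), heading=75, 8 segment(s) drawn

Answer: 32.03 42.829 75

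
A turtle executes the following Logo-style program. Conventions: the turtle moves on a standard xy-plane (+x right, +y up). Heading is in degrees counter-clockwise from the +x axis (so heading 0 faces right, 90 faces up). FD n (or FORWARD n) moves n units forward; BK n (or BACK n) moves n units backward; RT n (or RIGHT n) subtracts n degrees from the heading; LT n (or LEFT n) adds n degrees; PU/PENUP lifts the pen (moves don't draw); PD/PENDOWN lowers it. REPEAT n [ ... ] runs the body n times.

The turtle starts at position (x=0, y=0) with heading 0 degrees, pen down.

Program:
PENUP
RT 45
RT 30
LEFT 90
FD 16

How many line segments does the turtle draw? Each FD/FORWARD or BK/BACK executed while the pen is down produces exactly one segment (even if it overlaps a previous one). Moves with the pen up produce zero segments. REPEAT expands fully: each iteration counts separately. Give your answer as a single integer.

Executing turtle program step by step:
Start: pos=(0,0), heading=0, pen down
PU: pen up
RT 45: heading 0 -> 315
RT 30: heading 315 -> 285
LT 90: heading 285 -> 15
FD 16: (0,0) -> (15.455,4.141) [heading=15, move]
Final: pos=(15.455,4.141), heading=15, 0 segment(s) drawn
Segments drawn: 0

Answer: 0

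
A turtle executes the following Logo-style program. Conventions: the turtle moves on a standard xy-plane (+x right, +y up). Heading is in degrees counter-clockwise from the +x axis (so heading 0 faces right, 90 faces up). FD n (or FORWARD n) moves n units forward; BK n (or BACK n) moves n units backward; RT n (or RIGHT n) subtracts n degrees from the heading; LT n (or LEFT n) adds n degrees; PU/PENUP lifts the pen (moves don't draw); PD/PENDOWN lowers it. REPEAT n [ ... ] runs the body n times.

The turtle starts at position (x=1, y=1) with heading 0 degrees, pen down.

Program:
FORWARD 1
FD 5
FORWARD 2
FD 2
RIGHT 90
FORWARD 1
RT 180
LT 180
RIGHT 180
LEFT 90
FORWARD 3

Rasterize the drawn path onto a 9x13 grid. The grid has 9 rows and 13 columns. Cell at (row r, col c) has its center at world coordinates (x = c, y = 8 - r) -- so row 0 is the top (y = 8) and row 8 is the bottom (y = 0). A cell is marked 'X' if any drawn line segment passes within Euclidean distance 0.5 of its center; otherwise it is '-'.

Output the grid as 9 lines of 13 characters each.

Answer: -------------
-------------
-------------
-------------
-------------
-------------
-------------
-XXXXXXXXXXX-
--------XXXX-

Derivation:
Segment 0: (1,1) -> (2,1)
Segment 1: (2,1) -> (7,1)
Segment 2: (7,1) -> (9,1)
Segment 3: (9,1) -> (11,1)
Segment 4: (11,1) -> (11,0)
Segment 5: (11,0) -> (8,-0)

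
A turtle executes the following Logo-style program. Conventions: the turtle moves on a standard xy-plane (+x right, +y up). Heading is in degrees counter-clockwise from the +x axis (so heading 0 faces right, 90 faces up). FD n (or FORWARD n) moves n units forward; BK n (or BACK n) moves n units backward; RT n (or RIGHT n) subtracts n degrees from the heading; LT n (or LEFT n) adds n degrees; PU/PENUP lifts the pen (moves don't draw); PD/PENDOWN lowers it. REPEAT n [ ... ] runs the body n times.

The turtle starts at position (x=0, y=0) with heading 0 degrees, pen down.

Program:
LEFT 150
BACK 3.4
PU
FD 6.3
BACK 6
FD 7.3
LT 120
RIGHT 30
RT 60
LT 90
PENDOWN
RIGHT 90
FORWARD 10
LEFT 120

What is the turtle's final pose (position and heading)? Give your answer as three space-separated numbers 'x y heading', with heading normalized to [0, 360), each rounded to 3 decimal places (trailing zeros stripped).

Executing turtle program step by step:
Start: pos=(0,0), heading=0, pen down
LT 150: heading 0 -> 150
BK 3.4: (0,0) -> (2.944,-1.7) [heading=150, draw]
PU: pen up
FD 6.3: (2.944,-1.7) -> (-2.511,1.45) [heading=150, move]
BK 6: (-2.511,1.45) -> (2.685,-1.55) [heading=150, move]
FD 7.3: (2.685,-1.55) -> (-3.637,2.1) [heading=150, move]
LT 120: heading 150 -> 270
RT 30: heading 270 -> 240
RT 60: heading 240 -> 180
LT 90: heading 180 -> 270
PD: pen down
RT 90: heading 270 -> 180
FD 10: (-3.637,2.1) -> (-13.637,2.1) [heading=180, draw]
LT 120: heading 180 -> 300
Final: pos=(-13.637,2.1), heading=300, 2 segment(s) drawn

Answer: -13.637 2.1 300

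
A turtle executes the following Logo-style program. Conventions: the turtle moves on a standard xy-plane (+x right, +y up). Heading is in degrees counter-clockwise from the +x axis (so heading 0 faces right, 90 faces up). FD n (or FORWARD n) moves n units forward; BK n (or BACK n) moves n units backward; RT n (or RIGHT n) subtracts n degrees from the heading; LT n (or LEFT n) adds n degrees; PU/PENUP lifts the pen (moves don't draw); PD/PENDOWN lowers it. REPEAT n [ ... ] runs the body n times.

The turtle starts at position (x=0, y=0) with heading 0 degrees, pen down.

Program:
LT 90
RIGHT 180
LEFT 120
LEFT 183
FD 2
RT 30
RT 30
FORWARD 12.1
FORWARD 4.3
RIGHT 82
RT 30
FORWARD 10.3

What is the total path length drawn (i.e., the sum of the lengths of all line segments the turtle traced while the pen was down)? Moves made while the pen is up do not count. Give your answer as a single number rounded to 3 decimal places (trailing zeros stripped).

Answer: 28.7

Derivation:
Executing turtle program step by step:
Start: pos=(0,0), heading=0, pen down
LT 90: heading 0 -> 90
RT 180: heading 90 -> 270
LT 120: heading 270 -> 30
LT 183: heading 30 -> 213
FD 2: (0,0) -> (-1.677,-1.089) [heading=213, draw]
RT 30: heading 213 -> 183
RT 30: heading 183 -> 153
FD 12.1: (-1.677,-1.089) -> (-12.459,4.404) [heading=153, draw]
FD 4.3: (-12.459,4.404) -> (-16.29,6.356) [heading=153, draw]
RT 82: heading 153 -> 71
RT 30: heading 71 -> 41
FD 10.3: (-16.29,6.356) -> (-8.516,13.114) [heading=41, draw]
Final: pos=(-8.516,13.114), heading=41, 4 segment(s) drawn

Segment lengths:
  seg 1: (0,0) -> (-1.677,-1.089), length = 2
  seg 2: (-1.677,-1.089) -> (-12.459,4.404), length = 12.1
  seg 3: (-12.459,4.404) -> (-16.29,6.356), length = 4.3
  seg 4: (-16.29,6.356) -> (-8.516,13.114), length = 10.3
Total = 28.7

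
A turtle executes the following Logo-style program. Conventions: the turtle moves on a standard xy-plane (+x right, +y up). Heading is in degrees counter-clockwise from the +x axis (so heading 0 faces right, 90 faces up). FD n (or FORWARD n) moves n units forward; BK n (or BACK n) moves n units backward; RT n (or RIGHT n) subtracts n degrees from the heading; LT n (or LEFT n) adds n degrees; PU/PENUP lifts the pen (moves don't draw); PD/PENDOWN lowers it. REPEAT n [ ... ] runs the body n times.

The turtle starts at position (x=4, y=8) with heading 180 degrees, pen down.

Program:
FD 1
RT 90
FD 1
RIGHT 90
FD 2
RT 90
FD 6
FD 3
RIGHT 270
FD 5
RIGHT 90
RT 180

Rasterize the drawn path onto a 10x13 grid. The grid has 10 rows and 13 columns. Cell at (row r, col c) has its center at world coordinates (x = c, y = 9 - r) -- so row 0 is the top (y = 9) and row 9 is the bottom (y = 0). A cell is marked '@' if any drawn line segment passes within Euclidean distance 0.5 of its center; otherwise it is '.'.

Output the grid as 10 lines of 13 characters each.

Answer: ...@@@.......
...@@@.......
.....@.......
.....@.......
.....@.......
.....@.......
.....@.......
.....@.......
.....@.......
.....@@@@@@..

Derivation:
Segment 0: (4,8) -> (3,8)
Segment 1: (3,8) -> (3,9)
Segment 2: (3,9) -> (5,9)
Segment 3: (5,9) -> (5,3)
Segment 4: (5,3) -> (5,0)
Segment 5: (5,0) -> (10,0)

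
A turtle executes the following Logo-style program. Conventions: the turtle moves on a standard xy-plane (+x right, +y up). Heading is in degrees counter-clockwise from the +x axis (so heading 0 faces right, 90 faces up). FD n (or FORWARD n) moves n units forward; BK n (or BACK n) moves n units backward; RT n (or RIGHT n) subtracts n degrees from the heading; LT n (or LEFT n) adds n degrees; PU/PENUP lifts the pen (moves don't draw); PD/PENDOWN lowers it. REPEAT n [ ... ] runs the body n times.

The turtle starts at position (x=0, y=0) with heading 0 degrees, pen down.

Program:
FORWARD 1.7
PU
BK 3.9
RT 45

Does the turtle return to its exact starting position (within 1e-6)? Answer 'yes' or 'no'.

Executing turtle program step by step:
Start: pos=(0,0), heading=0, pen down
FD 1.7: (0,0) -> (1.7,0) [heading=0, draw]
PU: pen up
BK 3.9: (1.7,0) -> (-2.2,0) [heading=0, move]
RT 45: heading 0 -> 315
Final: pos=(-2.2,0), heading=315, 1 segment(s) drawn

Start position: (0, 0)
Final position: (-2.2, 0)
Distance = 2.2; >= 1e-6 -> NOT closed

Answer: no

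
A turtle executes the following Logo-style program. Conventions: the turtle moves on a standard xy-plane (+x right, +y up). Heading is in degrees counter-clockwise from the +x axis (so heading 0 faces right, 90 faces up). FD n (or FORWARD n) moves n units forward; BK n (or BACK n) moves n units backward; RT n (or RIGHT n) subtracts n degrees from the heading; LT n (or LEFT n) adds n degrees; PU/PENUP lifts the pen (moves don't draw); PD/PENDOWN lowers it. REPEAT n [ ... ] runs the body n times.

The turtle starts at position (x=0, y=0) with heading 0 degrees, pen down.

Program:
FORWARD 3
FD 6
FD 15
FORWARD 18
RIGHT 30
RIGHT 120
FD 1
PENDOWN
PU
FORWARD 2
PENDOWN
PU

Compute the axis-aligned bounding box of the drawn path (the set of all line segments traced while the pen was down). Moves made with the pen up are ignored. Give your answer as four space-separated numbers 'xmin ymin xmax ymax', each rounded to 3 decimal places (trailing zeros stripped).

Executing turtle program step by step:
Start: pos=(0,0), heading=0, pen down
FD 3: (0,0) -> (3,0) [heading=0, draw]
FD 6: (3,0) -> (9,0) [heading=0, draw]
FD 15: (9,0) -> (24,0) [heading=0, draw]
FD 18: (24,0) -> (42,0) [heading=0, draw]
RT 30: heading 0 -> 330
RT 120: heading 330 -> 210
FD 1: (42,0) -> (41.134,-0.5) [heading=210, draw]
PD: pen down
PU: pen up
FD 2: (41.134,-0.5) -> (39.402,-1.5) [heading=210, move]
PD: pen down
PU: pen up
Final: pos=(39.402,-1.5), heading=210, 5 segment(s) drawn

Segment endpoints: x in {0, 3, 9, 24, 41.134, 42}, y in {-0.5, 0}
xmin=0, ymin=-0.5, xmax=42, ymax=0

Answer: 0 -0.5 42 0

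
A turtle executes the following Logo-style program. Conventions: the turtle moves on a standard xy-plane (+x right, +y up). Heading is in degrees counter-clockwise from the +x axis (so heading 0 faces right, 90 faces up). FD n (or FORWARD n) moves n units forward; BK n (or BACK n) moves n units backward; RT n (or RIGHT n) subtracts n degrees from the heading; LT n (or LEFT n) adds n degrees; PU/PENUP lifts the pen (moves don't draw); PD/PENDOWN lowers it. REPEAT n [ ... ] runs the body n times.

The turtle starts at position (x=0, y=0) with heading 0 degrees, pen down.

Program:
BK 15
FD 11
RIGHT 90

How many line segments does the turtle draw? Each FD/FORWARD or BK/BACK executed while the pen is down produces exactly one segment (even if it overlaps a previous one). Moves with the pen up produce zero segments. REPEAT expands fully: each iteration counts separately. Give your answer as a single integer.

Executing turtle program step by step:
Start: pos=(0,0), heading=0, pen down
BK 15: (0,0) -> (-15,0) [heading=0, draw]
FD 11: (-15,0) -> (-4,0) [heading=0, draw]
RT 90: heading 0 -> 270
Final: pos=(-4,0), heading=270, 2 segment(s) drawn
Segments drawn: 2

Answer: 2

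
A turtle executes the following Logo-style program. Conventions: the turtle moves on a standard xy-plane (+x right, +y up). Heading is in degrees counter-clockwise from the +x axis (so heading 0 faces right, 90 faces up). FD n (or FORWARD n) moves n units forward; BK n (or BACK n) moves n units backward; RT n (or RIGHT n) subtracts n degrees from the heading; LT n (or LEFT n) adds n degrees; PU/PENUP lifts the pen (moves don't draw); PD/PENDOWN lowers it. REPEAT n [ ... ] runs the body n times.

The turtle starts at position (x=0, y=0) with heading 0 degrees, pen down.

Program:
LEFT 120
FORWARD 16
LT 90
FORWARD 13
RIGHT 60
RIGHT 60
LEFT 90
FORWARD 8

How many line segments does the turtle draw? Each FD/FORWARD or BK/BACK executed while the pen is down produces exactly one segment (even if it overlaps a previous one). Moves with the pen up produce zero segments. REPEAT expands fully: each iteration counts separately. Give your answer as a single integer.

Answer: 3

Derivation:
Executing turtle program step by step:
Start: pos=(0,0), heading=0, pen down
LT 120: heading 0 -> 120
FD 16: (0,0) -> (-8,13.856) [heading=120, draw]
LT 90: heading 120 -> 210
FD 13: (-8,13.856) -> (-19.258,7.356) [heading=210, draw]
RT 60: heading 210 -> 150
RT 60: heading 150 -> 90
LT 90: heading 90 -> 180
FD 8: (-19.258,7.356) -> (-27.258,7.356) [heading=180, draw]
Final: pos=(-27.258,7.356), heading=180, 3 segment(s) drawn
Segments drawn: 3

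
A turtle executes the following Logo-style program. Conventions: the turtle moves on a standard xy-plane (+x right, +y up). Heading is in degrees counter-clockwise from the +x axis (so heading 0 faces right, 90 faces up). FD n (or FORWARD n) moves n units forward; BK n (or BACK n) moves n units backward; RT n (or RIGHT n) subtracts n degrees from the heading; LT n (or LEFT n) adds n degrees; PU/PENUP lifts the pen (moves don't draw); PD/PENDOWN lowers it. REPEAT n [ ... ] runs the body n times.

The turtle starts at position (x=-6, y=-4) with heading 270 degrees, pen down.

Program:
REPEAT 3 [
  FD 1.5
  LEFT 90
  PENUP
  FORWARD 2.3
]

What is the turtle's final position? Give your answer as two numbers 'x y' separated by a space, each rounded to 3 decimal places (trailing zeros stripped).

Executing turtle program step by step:
Start: pos=(-6,-4), heading=270, pen down
REPEAT 3 [
  -- iteration 1/3 --
  FD 1.5: (-6,-4) -> (-6,-5.5) [heading=270, draw]
  LT 90: heading 270 -> 0
  PU: pen up
  FD 2.3: (-6,-5.5) -> (-3.7,-5.5) [heading=0, move]
  -- iteration 2/3 --
  FD 1.5: (-3.7,-5.5) -> (-2.2,-5.5) [heading=0, move]
  LT 90: heading 0 -> 90
  PU: pen up
  FD 2.3: (-2.2,-5.5) -> (-2.2,-3.2) [heading=90, move]
  -- iteration 3/3 --
  FD 1.5: (-2.2,-3.2) -> (-2.2,-1.7) [heading=90, move]
  LT 90: heading 90 -> 180
  PU: pen up
  FD 2.3: (-2.2,-1.7) -> (-4.5,-1.7) [heading=180, move]
]
Final: pos=(-4.5,-1.7), heading=180, 1 segment(s) drawn

Answer: -4.5 -1.7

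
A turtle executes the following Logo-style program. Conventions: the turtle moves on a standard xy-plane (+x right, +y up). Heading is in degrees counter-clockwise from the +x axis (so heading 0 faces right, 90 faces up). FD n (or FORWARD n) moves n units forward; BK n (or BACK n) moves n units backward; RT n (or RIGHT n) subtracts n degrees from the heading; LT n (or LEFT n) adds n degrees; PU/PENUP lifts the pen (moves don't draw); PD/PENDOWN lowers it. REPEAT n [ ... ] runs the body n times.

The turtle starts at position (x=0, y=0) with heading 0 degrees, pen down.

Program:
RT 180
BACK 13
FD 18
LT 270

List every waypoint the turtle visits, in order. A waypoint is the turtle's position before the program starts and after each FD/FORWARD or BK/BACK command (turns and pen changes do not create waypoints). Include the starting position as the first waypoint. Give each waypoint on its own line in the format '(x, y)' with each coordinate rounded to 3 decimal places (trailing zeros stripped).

Executing turtle program step by step:
Start: pos=(0,0), heading=0, pen down
RT 180: heading 0 -> 180
BK 13: (0,0) -> (13,0) [heading=180, draw]
FD 18: (13,0) -> (-5,0) [heading=180, draw]
LT 270: heading 180 -> 90
Final: pos=(-5,0), heading=90, 2 segment(s) drawn
Waypoints (3 total):
(0, 0)
(13, 0)
(-5, 0)

Answer: (0, 0)
(13, 0)
(-5, 0)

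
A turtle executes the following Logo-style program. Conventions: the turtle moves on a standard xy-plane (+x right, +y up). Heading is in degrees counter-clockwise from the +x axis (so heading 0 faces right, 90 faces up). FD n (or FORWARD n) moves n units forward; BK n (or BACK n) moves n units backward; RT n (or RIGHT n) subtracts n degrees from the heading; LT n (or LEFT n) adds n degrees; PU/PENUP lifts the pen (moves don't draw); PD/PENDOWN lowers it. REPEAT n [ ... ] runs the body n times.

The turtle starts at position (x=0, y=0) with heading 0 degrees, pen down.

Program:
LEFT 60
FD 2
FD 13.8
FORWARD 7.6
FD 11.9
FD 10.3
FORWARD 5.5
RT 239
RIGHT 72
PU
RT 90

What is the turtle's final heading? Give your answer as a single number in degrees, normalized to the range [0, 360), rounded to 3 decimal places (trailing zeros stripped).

Answer: 19

Derivation:
Executing turtle program step by step:
Start: pos=(0,0), heading=0, pen down
LT 60: heading 0 -> 60
FD 2: (0,0) -> (1,1.732) [heading=60, draw]
FD 13.8: (1,1.732) -> (7.9,13.683) [heading=60, draw]
FD 7.6: (7.9,13.683) -> (11.7,20.265) [heading=60, draw]
FD 11.9: (11.7,20.265) -> (17.65,30.571) [heading=60, draw]
FD 10.3: (17.65,30.571) -> (22.8,39.491) [heading=60, draw]
FD 5.5: (22.8,39.491) -> (25.55,44.254) [heading=60, draw]
RT 239: heading 60 -> 181
RT 72: heading 181 -> 109
PU: pen up
RT 90: heading 109 -> 19
Final: pos=(25.55,44.254), heading=19, 6 segment(s) drawn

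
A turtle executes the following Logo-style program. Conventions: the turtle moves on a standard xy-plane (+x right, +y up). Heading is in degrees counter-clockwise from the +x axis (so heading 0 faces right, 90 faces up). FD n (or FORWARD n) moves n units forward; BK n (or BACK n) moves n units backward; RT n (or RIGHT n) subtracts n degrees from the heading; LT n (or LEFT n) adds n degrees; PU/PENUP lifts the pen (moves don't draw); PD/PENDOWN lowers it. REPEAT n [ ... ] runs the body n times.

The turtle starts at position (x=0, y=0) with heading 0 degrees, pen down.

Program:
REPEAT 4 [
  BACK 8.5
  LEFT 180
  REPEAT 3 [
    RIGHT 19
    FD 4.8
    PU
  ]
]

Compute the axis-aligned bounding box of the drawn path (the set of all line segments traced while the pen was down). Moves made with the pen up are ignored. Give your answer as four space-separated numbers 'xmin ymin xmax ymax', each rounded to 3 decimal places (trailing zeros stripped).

Executing turtle program step by step:
Start: pos=(0,0), heading=0, pen down
REPEAT 4 [
  -- iteration 1/4 --
  BK 8.5: (0,0) -> (-8.5,0) [heading=0, draw]
  LT 180: heading 0 -> 180
  REPEAT 3 [
    -- iteration 1/3 --
    RT 19: heading 180 -> 161
    FD 4.8: (-8.5,0) -> (-13.038,1.563) [heading=161, draw]
    PU: pen up
    -- iteration 2/3 --
    RT 19: heading 161 -> 142
    FD 4.8: (-13.038,1.563) -> (-16.821,4.518) [heading=142, move]
    PU: pen up
    -- iteration 3/3 --
    RT 19: heading 142 -> 123
    FD 4.8: (-16.821,4.518) -> (-19.435,8.544) [heading=123, move]
    PU: pen up
  ]
  -- iteration 2/4 --
  BK 8.5: (-19.435,8.544) -> (-14.806,1.415) [heading=123, move]
  LT 180: heading 123 -> 303
  REPEAT 3 [
    -- iteration 1/3 --
    RT 19: heading 303 -> 284
    FD 4.8: (-14.806,1.415) -> (-13.645,-3.243) [heading=284, move]
    PU: pen up
    -- iteration 2/3 --
    RT 19: heading 284 -> 265
    FD 4.8: (-13.645,-3.243) -> (-14.063,-8.024) [heading=265, move]
    PU: pen up
    -- iteration 3/3 --
    RT 19: heading 265 -> 246
    FD 4.8: (-14.063,-8.024) -> (-16.015,-12.409) [heading=246, move]
    PU: pen up
  ]
  -- iteration 3/4 --
  BK 8.5: (-16.015,-12.409) -> (-12.558,-4.644) [heading=246, move]
  LT 180: heading 246 -> 66
  REPEAT 3 [
    -- iteration 1/3 --
    RT 19: heading 66 -> 47
    FD 4.8: (-12.558,-4.644) -> (-9.284,-1.134) [heading=47, move]
    PU: pen up
    -- iteration 2/3 --
    RT 19: heading 47 -> 28
    FD 4.8: (-9.284,-1.134) -> (-5.046,1.12) [heading=28, move]
    PU: pen up
    -- iteration 3/3 --
    RT 19: heading 28 -> 9
    FD 4.8: (-5.046,1.12) -> (-0.305,1.871) [heading=9, move]
    PU: pen up
  ]
  -- iteration 4/4 --
  BK 8.5: (-0.305,1.871) -> (-8.701,0.541) [heading=9, move]
  LT 180: heading 9 -> 189
  REPEAT 3 [
    -- iteration 1/3 --
    RT 19: heading 189 -> 170
    FD 4.8: (-8.701,0.541) -> (-13.428,1.374) [heading=170, move]
    PU: pen up
    -- iteration 2/3 --
    RT 19: heading 170 -> 151
    FD 4.8: (-13.428,1.374) -> (-17.626,3.702) [heading=151, move]
    PU: pen up
    -- iteration 3/3 --
    RT 19: heading 151 -> 132
    FD 4.8: (-17.626,3.702) -> (-20.838,7.269) [heading=132, move]
    PU: pen up
  ]
]
Final: pos=(-20.838,7.269), heading=132, 2 segment(s) drawn

Segment endpoints: x in {-13.038, -8.5, 0}, y in {0, 1.563}
xmin=-13.038, ymin=0, xmax=0, ymax=1.563

Answer: -13.038 0 0 1.563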